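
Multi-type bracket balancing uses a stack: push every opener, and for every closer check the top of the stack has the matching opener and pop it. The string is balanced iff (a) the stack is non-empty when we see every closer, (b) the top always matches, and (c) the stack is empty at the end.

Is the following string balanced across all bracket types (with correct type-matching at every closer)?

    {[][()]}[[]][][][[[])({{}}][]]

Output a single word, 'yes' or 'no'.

pos 0: push '{'; stack = {
pos 1: push '['; stack = {[
pos 2: ']' matches '['; pop; stack = {
pos 3: push '['; stack = {[
pos 4: push '('; stack = {[(
pos 5: ')' matches '('; pop; stack = {[
pos 6: ']' matches '['; pop; stack = {
pos 7: '}' matches '{'; pop; stack = (empty)
pos 8: push '['; stack = [
pos 9: push '['; stack = [[
pos 10: ']' matches '['; pop; stack = [
pos 11: ']' matches '['; pop; stack = (empty)
pos 12: push '['; stack = [
pos 13: ']' matches '['; pop; stack = (empty)
pos 14: push '['; stack = [
pos 15: ']' matches '['; pop; stack = (empty)
pos 16: push '['; stack = [
pos 17: push '['; stack = [[
pos 18: push '['; stack = [[[
pos 19: ']' matches '['; pop; stack = [[
pos 20: saw closer ')' but top of stack is '[' (expected ']') → INVALID
Verdict: type mismatch at position 20: ')' closes '[' → no

Answer: no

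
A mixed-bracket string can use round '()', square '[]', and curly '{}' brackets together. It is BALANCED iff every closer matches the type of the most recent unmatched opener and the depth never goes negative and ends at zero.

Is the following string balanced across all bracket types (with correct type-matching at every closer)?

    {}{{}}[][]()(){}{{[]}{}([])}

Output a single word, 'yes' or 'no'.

Answer: yes

Derivation:
pos 0: push '{'; stack = {
pos 1: '}' matches '{'; pop; stack = (empty)
pos 2: push '{'; stack = {
pos 3: push '{'; stack = {{
pos 4: '}' matches '{'; pop; stack = {
pos 5: '}' matches '{'; pop; stack = (empty)
pos 6: push '['; stack = [
pos 7: ']' matches '['; pop; stack = (empty)
pos 8: push '['; stack = [
pos 9: ']' matches '['; pop; stack = (empty)
pos 10: push '('; stack = (
pos 11: ')' matches '('; pop; stack = (empty)
pos 12: push '('; stack = (
pos 13: ')' matches '('; pop; stack = (empty)
pos 14: push '{'; stack = {
pos 15: '}' matches '{'; pop; stack = (empty)
pos 16: push '{'; stack = {
pos 17: push '{'; stack = {{
pos 18: push '['; stack = {{[
pos 19: ']' matches '['; pop; stack = {{
pos 20: '}' matches '{'; pop; stack = {
pos 21: push '{'; stack = {{
pos 22: '}' matches '{'; pop; stack = {
pos 23: push '('; stack = {(
pos 24: push '['; stack = {([
pos 25: ']' matches '['; pop; stack = {(
pos 26: ')' matches '('; pop; stack = {
pos 27: '}' matches '{'; pop; stack = (empty)
end: stack empty → VALID
Verdict: properly nested → yes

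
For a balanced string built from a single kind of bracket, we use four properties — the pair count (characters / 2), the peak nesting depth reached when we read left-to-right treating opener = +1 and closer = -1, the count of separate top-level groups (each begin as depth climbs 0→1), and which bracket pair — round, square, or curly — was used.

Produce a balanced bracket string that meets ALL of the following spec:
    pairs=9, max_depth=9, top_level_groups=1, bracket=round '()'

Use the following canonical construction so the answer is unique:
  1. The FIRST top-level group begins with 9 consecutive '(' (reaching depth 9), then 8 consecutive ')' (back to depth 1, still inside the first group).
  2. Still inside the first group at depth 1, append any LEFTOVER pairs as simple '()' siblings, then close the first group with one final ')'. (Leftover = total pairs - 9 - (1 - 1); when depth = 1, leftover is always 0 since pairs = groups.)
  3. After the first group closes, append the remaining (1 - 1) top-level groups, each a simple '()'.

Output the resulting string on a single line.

Spec: pairs=9 depth=9 groups=1
Leftover pairs = 9 - 9 - (1-1) = 0
First group: deep chain of depth 9 + 0 sibling pairs
Remaining 0 groups: simple '()' each

Answer: ((((((((()))))))))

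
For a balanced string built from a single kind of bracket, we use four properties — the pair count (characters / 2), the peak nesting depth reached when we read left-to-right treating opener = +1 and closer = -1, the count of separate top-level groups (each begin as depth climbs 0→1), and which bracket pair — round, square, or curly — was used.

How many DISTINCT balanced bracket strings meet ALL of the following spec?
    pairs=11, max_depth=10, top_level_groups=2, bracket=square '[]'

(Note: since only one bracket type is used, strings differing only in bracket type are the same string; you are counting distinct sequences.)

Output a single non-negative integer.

Spec: pairs=11 depth=10 groups=2
Count(depth <= 10) = 16796
Count(depth <= 9) = 16794
Count(depth == 10) = 16796 - 16794 = 2

Answer: 2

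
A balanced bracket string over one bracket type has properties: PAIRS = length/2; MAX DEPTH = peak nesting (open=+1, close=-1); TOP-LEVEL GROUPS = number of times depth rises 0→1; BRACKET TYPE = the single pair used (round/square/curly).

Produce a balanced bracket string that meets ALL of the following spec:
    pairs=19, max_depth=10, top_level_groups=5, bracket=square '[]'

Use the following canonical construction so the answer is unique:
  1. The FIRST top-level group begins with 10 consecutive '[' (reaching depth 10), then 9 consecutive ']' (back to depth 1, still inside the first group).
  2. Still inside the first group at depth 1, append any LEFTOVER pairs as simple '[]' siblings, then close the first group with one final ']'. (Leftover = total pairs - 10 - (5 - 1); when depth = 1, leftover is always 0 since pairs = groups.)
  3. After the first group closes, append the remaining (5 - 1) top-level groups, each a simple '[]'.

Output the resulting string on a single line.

Answer: [[[[[[[[[[]]]]]]]]][][][][][]][][][][]

Derivation:
Spec: pairs=19 depth=10 groups=5
Leftover pairs = 19 - 10 - (5-1) = 5
First group: deep chain of depth 10 + 5 sibling pairs
Remaining 4 groups: simple '[]' each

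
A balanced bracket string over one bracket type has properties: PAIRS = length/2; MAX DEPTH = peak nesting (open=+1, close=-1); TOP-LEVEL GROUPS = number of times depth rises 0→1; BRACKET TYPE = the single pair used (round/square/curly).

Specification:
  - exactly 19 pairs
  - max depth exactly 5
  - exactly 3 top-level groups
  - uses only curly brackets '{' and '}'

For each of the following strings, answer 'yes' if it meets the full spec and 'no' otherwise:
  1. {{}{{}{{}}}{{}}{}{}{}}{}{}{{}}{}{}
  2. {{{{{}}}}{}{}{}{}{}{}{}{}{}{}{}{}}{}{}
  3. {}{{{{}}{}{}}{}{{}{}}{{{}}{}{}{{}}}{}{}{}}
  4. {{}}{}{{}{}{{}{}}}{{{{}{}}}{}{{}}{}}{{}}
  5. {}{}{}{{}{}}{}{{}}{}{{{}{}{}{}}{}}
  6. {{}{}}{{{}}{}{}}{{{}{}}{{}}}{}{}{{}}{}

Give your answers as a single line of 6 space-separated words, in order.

String 1 '{{}{{}{{}}}{{}}{}{}{}}{}{}{{}}{}{}': depth seq [1 2 1 2 3 2 3 4 3 2 1 2 3 2 1 2 1 2 1 2 1 0 1 0 1 0 1 2 1 0 1 0 1 0]
  -> pairs=17 depth=4 groups=6 -> no
String 2 '{{{{{}}}}{}{}{}{}{}{}{}{}{}{}{}{}}{}{}': depth seq [1 2 3 4 5 4 3 2 1 2 1 2 1 2 1 2 1 2 1 2 1 2 1 2 1 2 1 2 1 2 1 2 1 0 1 0 1 0]
  -> pairs=19 depth=5 groups=3 -> yes
String 3 '{}{{{{}}{}{}}{}{{}{}}{{{}}{}{}{{}}}{}{}{}}': depth seq [1 0 1 2 3 4 3 2 3 2 3 2 1 2 1 2 3 2 3 2 1 2 3 4 3 2 3 2 3 2 3 4 3 2 1 2 1 2 1 2 1 0]
  -> pairs=21 depth=4 groups=2 -> no
String 4 '{{}}{}{{}{}{{}{}}}{{{{}{}}}{}{{}}{}}{{}}': depth seq [1 2 1 0 1 0 1 2 1 2 1 2 3 2 3 2 1 0 1 2 3 4 3 4 3 2 1 2 1 2 3 2 1 2 1 0 1 2 1 0]
  -> pairs=20 depth=4 groups=5 -> no
String 5 '{}{}{}{{}{}}{}{{}}{}{{{}{}{}{}}{}}': depth seq [1 0 1 0 1 0 1 2 1 2 1 0 1 0 1 2 1 0 1 0 1 2 3 2 3 2 3 2 3 2 1 2 1 0]
  -> pairs=17 depth=3 groups=8 -> no
String 6 '{{}{}}{{{}}{}{}}{{{}{}}{{}}}{}{}{{}}{}': depth seq [1 2 1 2 1 0 1 2 3 2 1 2 1 2 1 0 1 2 3 2 3 2 1 2 3 2 1 0 1 0 1 0 1 2 1 0 1 0]
  -> pairs=19 depth=3 groups=7 -> no

Answer: no yes no no no no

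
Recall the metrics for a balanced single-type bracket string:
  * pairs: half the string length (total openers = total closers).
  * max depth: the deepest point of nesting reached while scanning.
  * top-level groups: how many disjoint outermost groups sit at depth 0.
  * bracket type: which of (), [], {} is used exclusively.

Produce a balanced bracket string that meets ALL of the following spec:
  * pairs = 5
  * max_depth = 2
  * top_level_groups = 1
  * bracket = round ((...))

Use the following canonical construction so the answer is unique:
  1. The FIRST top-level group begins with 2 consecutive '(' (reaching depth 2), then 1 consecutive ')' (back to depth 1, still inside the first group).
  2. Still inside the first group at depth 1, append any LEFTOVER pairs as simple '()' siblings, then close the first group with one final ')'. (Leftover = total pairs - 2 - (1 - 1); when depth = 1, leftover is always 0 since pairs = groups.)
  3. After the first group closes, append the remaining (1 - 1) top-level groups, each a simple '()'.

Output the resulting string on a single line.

Answer: (()()()())

Derivation:
Spec: pairs=5 depth=2 groups=1
Leftover pairs = 5 - 2 - (1-1) = 3
First group: deep chain of depth 2 + 3 sibling pairs
Remaining 0 groups: simple '()' each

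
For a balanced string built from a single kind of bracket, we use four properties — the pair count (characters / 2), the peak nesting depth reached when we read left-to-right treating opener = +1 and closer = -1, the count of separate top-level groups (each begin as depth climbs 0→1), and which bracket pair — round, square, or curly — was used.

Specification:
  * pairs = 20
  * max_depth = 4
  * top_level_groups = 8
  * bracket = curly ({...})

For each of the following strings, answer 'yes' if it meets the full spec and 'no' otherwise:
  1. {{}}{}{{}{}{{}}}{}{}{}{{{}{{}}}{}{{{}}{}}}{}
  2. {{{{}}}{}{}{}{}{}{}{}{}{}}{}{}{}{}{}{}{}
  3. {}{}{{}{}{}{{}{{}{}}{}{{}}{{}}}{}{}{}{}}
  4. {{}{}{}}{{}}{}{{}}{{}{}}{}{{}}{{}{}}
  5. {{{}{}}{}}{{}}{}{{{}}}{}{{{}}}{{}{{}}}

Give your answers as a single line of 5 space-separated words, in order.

String 1 '{{}}{}{{}{}{{}}}{}{}{}{{{}{{}}}{}{{{}}{}}}{}': depth seq [1 2 1 0 1 0 1 2 1 2 1 2 3 2 1 0 1 0 1 0 1 0 1 2 3 2 3 4 3 2 1 2 1 2 3 4 3 2 3 2 1 0 1 0]
  -> pairs=22 depth=4 groups=8 -> no
String 2 '{{{{}}}{}{}{}{}{}{}{}{}{}}{}{}{}{}{}{}{}': depth seq [1 2 3 4 3 2 1 2 1 2 1 2 1 2 1 2 1 2 1 2 1 2 1 2 1 0 1 0 1 0 1 0 1 0 1 0 1 0 1 0]
  -> pairs=20 depth=4 groups=8 -> yes
String 3 '{}{}{{}{}{}{{}{{}{}}{}{{}}{{}}}{}{}{}{}}': depth seq [1 0 1 0 1 2 1 2 1 2 1 2 3 2 3 4 3 4 3 2 3 2 3 4 3 2 3 4 3 2 1 2 1 2 1 2 1 2 1 0]
  -> pairs=20 depth=4 groups=3 -> no
String 4 '{{}{}{}}{{}}{}{{}}{{}{}}{}{{}}{{}{}}': depth seq [1 2 1 2 1 2 1 0 1 2 1 0 1 0 1 2 1 0 1 2 1 2 1 0 1 0 1 2 1 0 1 2 1 2 1 0]
  -> pairs=18 depth=2 groups=8 -> no
String 5 '{{{}{}}{}}{{}}{}{{{}}}{}{{{}}}{{}{{}}}': depth seq [1 2 3 2 3 2 1 2 1 0 1 2 1 0 1 0 1 2 3 2 1 0 1 0 1 2 3 2 1 0 1 2 1 2 3 2 1 0]
  -> pairs=19 depth=3 groups=7 -> no

Answer: no yes no no no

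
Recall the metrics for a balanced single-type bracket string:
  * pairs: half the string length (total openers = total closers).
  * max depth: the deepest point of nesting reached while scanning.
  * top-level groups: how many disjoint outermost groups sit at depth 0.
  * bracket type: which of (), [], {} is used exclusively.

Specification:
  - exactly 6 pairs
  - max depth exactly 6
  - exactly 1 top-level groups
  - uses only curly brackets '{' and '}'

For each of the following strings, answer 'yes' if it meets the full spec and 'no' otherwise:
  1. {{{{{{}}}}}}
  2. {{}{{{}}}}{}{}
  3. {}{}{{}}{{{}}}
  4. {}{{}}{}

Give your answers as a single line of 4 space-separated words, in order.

Answer: yes no no no

Derivation:
String 1 '{{{{{{}}}}}}': depth seq [1 2 3 4 5 6 5 4 3 2 1 0]
  -> pairs=6 depth=6 groups=1 -> yes
String 2 '{{}{{{}}}}{}{}': depth seq [1 2 1 2 3 4 3 2 1 0 1 0 1 0]
  -> pairs=7 depth=4 groups=3 -> no
String 3 '{}{}{{}}{{{}}}': depth seq [1 0 1 0 1 2 1 0 1 2 3 2 1 0]
  -> pairs=7 depth=3 groups=4 -> no
String 4 '{}{{}}{}': depth seq [1 0 1 2 1 0 1 0]
  -> pairs=4 depth=2 groups=3 -> no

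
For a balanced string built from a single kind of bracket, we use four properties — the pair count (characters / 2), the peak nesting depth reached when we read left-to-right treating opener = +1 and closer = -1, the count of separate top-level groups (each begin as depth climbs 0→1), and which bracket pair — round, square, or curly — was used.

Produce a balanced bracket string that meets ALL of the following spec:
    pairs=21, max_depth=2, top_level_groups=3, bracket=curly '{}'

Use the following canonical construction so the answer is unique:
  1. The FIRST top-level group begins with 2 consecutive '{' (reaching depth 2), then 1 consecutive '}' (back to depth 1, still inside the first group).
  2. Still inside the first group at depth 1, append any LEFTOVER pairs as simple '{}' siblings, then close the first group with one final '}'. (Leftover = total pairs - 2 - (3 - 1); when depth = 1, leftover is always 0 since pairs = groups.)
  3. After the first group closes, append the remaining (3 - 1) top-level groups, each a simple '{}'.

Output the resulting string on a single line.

Spec: pairs=21 depth=2 groups=3
Leftover pairs = 21 - 2 - (3-1) = 17
First group: deep chain of depth 2 + 17 sibling pairs
Remaining 2 groups: simple '{}' each

Answer: {{}{}{}{}{}{}{}{}{}{}{}{}{}{}{}{}{}{}}{}{}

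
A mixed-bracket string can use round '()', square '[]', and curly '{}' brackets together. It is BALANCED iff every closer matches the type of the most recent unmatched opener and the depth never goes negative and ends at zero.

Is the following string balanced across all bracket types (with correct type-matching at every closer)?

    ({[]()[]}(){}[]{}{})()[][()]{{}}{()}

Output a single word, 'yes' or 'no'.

Answer: yes

Derivation:
pos 0: push '('; stack = (
pos 1: push '{'; stack = ({
pos 2: push '['; stack = ({[
pos 3: ']' matches '['; pop; stack = ({
pos 4: push '('; stack = ({(
pos 5: ')' matches '('; pop; stack = ({
pos 6: push '['; stack = ({[
pos 7: ']' matches '['; pop; stack = ({
pos 8: '}' matches '{'; pop; stack = (
pos 9: push '('; stack = ((
pos 10: ')' matches '('; pop; stack = (
pos 11: push '{'; stack = ({
pos 12: '}' matches '{'; pop; stack = (
pos 13: push '['; stack = ([
pos 14: ']' matches '['; pop; stack = (
pos 15: push '{'; stack = ({
pos 16: '}' matches '{'; pop; stack = (
pos 17: push '{'; stack = ({
pos 18: '}' matches '{'; pop; stack = (
pos 19: ')' matches '('; pop; stack = (empty)
pos 20: push '('; stack = (
pos 21: ')' matches '('; pop; stack = (empty)
pos 22: push '['; stack = [
pos 23: ']' matches '['; pop; stack = (empty)
pos 24: push '['; stack = [
pos 25: push '('; stack = [(
pos 26: ')' matches '('; pop; stack = [
pos 27: ']' matches '['; pop; stack = (empty)
pos 28: push '{'; stack = {
pos 29: push '{'; stack = {{
pos 30: '}' matches '{'; pop; stack = {
pos 31: '}' matches '{'; pop; stack = (empty)
pos 32: push '{'; stack = {
pos 33: push '('; stack = {(
pos 34: ')' matches '('; pop; stack = {
pos 35: '}' matches '{'; pop; stack = (empty)
end: stack empty → VALID
Verdict: properly nested → yes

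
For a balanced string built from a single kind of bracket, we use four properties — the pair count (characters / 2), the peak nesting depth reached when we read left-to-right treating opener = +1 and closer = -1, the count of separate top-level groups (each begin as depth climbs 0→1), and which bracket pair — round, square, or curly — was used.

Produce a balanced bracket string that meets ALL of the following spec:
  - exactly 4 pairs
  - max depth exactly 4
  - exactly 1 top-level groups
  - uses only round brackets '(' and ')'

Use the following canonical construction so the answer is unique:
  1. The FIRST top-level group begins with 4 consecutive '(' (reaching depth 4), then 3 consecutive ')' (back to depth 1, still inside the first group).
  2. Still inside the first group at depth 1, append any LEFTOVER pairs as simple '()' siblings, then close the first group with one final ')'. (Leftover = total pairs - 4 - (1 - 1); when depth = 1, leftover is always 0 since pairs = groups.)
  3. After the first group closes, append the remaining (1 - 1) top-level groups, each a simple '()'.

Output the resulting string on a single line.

Answer: (((())))

Derivation:
Spec: pairs=4 depth=4 groups=1
Leftover pairs = 4 - 4 - (1-1) = 0
First group: deep chain of depth 4 + 0 sibling pairs
Remaining 0 groups: simple '()' each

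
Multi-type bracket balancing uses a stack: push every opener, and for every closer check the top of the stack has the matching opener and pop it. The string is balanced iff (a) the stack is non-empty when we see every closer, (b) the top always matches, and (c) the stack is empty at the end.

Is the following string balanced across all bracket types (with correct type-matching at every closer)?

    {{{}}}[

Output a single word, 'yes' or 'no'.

pos 0: push '{'; stack = {
pos 1: push '{'; stack = {{
pos 2: push '{'; stack = {{{
pos 3: '}' matches '{'; pop; stack = {{
pos 4: '}' matches '{'; pop; stack = {
pos 5: '}' matches '{'; pop; stack = (empty)
pos 6: push '['; stack = [
end: stack still non-empty ([) → INVALID
Verdict: unclosed openers at end: [ → no

Answer: no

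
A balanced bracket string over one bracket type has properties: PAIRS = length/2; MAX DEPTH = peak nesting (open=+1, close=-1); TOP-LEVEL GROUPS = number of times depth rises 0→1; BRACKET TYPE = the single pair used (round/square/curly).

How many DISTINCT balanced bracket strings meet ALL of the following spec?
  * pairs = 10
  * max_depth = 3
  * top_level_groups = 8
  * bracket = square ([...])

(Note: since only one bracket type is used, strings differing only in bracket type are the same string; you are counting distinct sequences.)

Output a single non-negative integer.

Spec: pairs=10 depth=3 groups=8
Count(depth <= 3) = 44
Count(depth <= 2) = 36
Count(depth == 3) = 44 - 36 = 8

Answer: 8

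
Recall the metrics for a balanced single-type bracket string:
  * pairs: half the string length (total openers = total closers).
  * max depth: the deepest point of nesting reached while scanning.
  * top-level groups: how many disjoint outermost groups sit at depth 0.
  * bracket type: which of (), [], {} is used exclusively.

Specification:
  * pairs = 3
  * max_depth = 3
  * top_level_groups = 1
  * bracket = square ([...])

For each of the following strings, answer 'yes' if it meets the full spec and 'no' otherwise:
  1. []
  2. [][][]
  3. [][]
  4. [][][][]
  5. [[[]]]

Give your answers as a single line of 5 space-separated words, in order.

Answer: no no no no yes

Derivation:
String 1 '[]': depth seq [1 0]
  -> pairs=1 depth=1 groups=1 -> no
String 2 '[][][]': depth seq [1 0 1 0 1 0]
  -> pairs=3 depth=1 groups=3 -> no
String 3 '[][]': depth seq [1 0 1 0]
  -> pairs=2 depth=1 groups=2 -> no
String 4 '[][][][]': depth seq [1 0 1 0 1 0 1 0]
  -> pairs=4 depth=1 groups=4 -> no
String 5 '[[[]]]': depth seq [1 2 3 2 1 0]
  -> pairs=3 depth=3 groups=1 -> yes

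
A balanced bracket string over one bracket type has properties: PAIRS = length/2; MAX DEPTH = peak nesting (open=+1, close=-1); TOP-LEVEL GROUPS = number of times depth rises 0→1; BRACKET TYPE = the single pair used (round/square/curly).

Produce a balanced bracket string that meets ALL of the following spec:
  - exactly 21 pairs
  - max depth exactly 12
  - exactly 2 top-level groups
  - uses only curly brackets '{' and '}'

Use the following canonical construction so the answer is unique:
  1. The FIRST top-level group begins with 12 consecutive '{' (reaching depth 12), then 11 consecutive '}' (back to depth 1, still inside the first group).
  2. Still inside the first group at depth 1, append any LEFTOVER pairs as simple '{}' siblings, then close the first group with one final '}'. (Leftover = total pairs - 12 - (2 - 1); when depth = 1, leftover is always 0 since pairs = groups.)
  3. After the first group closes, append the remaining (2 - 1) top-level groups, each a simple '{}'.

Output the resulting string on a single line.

Spec: pairs=21 depth=12 groups=2
Leftover pairs = 21 - 12 - (2-1) = 8
First group: deep chain of depth 12 + 8 sibling pairs
Remaining 1 groups: simple '{}' each

Answer: {{{{{{{{{{{{}}}}}}}}}}}{}{}{}{}{}{}{}{}}{}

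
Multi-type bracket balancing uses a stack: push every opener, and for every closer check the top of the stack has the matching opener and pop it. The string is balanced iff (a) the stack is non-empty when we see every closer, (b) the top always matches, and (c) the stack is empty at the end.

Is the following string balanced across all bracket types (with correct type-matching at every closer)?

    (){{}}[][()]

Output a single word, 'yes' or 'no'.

Answer: yes

Derivation:
pos 0: push '('; stack = (
pos 1: ')' matches '('; pop; stack = (empty)
pos 2: push '{'; stack = {
pos 3: push '{'; stack = {{
pos 4: '}' matches '{'; pop; stack = {
pos 5: '}' matches '{'; pop; stack = (empty)
pos 6: push '['; stack = [
pos 7: ']' matches '['; pop; stack = (empty)
pos 8: push '['; stack = [
pos 9: push '('; stack = [(
pos 10: ')' matches '('; pop; stack = [
pos 11: ']' matches '['; pop; stack = (empty)
end: stack empty → VALID
Verdict: properly nested → yes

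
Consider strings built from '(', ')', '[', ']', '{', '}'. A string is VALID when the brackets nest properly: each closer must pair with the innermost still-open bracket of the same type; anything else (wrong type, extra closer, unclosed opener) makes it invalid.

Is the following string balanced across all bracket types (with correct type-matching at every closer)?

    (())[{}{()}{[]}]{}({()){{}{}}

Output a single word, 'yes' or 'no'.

Answer: no

Derivation:
pos 0: push '('; stack = (
pos 1: push '('; stack = ((
pos 2: ')' matches '('; pop; stack = (
pos 3: ')' matches '('; pop; stack = (empty)
pos 4: push '['; stack = [
pos 5: push '{'; stack = [{
pos 6: '}' matches '{'; pop; stack = [
pos 7: push '{'; stack = [{
pos 8: push '('; stack = [{(
pos 9: ')' matches '('; pop; stack = [{
pos 10: '}' matches '{'; pop; stack = [
pos 11: push '{'; stack = [{
pos 12: push '['; stack = [{[
pos 13: ']' matches '['; pop; stack = [{
pos 14: '}' matches '{'; pop; stack = [
pos 15: ']' matches '['; pop; stack = (empty)
pos 16: push '{'; stack = {
pos 17: '}' matches '{'; pop; stack = (empty)
pos 18: push '('; stack = (
pos 19: push '{'; stack = ({
pos 20: push '('; stack = ({(
pos 21: ')' matches '('; pop; stack = ({
pos 22: saw closer ')' but top of stack is '{' (expected '}') → INVALID
Verdict: type mismatch at position 22: ')' closes '{' → no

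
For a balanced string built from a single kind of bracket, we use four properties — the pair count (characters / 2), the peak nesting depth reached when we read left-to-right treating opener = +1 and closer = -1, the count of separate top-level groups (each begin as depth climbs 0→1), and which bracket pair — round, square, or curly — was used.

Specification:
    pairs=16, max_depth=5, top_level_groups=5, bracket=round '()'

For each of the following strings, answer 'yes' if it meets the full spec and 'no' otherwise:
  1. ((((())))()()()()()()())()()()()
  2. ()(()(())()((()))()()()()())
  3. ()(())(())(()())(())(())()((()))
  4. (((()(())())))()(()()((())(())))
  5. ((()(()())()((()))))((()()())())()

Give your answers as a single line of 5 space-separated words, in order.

Answer: yes no no no no

Derivation:
String 1 '((((())))()()()()()()())()()()()': depth seq [1 2 3 4 5 4 3 2 1 2 1 2 1 2 1 2 1 2 1 2 1 2 1 0 1 0 1 0 1 0 1 0]
  -> pairs=16 depth=5 groups=5 -> yes
String 2 '()(()(())()((()))()()()()())': depth seq [1 0 1 2 1 2 3 2 1 2 1 2 3 4 3 2 1 2 1 2 1 2 1 2 1 2 1 0]
  -> pairs=14 depth=4 groups=2 -> no
String 3 '()(())(())(()())(())(())()((()))': depth seq [1 0 1 2 1 0 1 2 1 0 1 2 1 2 1 0 1 2 1 0 1 2 1 0 1 0 1 2 3 2 1 0]
  -> pairs=16 depth=3 groups=8 -> no
String 4 '(((()(())())))()(()()((())(())))': depth seq [1 2 3 4 3 4 5 4 3 4 3 2 1 0 1 0 1 2 1 2 1 2 3 4 3 2 3 4 3 2 1 0]
  -> pairs=16 depth=5 groups=3 -> no
String 5 '((()(()())()((()))))((()()())())()': depth seq [1 2 3 2 3 4 3 4 3 2 3 2 3 4 5 4 3 2 1 0 1 2 3 2 3 2 3 2 1 2 1 0 1 0]
  -> pairs=17 depth=5 groups=3 -> no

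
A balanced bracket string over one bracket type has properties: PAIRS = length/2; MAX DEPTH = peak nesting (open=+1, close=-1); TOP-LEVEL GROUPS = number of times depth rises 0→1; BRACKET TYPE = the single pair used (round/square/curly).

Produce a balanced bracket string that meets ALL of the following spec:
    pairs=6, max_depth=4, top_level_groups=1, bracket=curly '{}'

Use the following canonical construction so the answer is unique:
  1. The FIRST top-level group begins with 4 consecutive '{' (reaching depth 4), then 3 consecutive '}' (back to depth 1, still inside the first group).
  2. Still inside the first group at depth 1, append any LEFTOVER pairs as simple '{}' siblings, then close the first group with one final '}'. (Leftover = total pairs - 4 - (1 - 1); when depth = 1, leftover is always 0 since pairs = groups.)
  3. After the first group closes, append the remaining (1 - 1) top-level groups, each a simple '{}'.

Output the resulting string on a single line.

Answer: {{{{}}}{}{}}

Derivation:
Spec: pairs=6 depth=4 groups=1
Leftover pairs = 6 - 4 - (1-1) = 2
First group: deep chain of depth 4 + 2 sibling pairs
Remaining 0 groups: simple '{}' each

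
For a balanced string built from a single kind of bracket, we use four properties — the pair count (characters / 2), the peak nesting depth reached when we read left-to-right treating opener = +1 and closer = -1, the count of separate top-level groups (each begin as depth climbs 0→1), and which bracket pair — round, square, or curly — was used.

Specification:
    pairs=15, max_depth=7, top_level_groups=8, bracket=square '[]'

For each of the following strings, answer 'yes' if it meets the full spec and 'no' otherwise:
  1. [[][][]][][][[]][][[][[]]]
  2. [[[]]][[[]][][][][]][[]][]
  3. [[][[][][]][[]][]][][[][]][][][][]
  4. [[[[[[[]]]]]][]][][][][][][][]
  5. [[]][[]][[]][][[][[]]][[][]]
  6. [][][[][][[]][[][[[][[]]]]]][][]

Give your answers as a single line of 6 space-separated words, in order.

Answer: no no no yes no no

Derivation:
String 1 '[[][][]][][][[]][][[][[]]]': depth seq [1 2 1 2 1 2 1 0 1 0 1 0 1 2 1 0 1 0 1 2 1 2 3 2 1 0]
  -> pairs=13 depth=3 groups=6 -> no
String 2 '[[[]]][[[]][][][][]][[]][]': depth seq [1 2 3 2 1 0 1 2 3 2 1 2 1 2 1 2 1 2 1 0 1 2 1 0 1 0]
  -> pairs=13 depth=3 groups=4 -> no
String 3 '[[][[][][]][[]][]][][[][]][][][][]': depth seq [1 2 1 2 3 2 3 2 3 2 1 2 3 2 1 2 1 0 1 0 1 2 1 2 1 0 1 0 1 0 1 0 1 0]
  -> pairs=17 depth=3 groups=7 -> no
String 4 '[[[[[[[]]]]]][]][][][][][][][]': depth seq [1 2 3 4 5 6 7 6 5 4 3 2 1 2 1 0 1 0 1 0 1 0 1 0 1 0 1 0 1 0]
  -> pairs=15 depth=7 groups=8 -> yes
String 5 '[[]][[]][[]][][[][[]]][[][]]': depth seq [1 2 1 0 1 2 1 0 1 2 1 0 1 0 1 2 1 2 3 2 1 0 1 2 1 2 1 0]
  -> pairs=14 depth=3 groups=6 -> no
String 6 '[][][[][][[]][[][[[][[]]]]]][][]': depth seq [1 0 1 0 1 2 1 2 1 2 3 2 1 2 3 2 3 4 5 4 5 6 5 4 3 2 1 0 1 0 1 0]
  -> pairs=16 depth=6 groups=5 -> no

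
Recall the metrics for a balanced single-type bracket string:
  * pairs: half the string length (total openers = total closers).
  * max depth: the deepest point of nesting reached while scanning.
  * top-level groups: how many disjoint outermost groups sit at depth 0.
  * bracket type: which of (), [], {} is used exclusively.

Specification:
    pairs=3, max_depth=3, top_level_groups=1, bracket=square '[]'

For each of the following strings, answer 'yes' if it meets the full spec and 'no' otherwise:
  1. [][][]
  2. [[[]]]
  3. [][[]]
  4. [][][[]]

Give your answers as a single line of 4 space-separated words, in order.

Answer: no yes no no

Derivation:
String 1 '[][][]': depth seq [1 0 1 0 1 0]
  -> pairs=3 depth=1 groups=3 -> no
String 2 '[[[]]]': depth seq [1 2 3 2 1 0]
  -> pairs=3 depth=3 groups=1 -> yes
String 3 '[][[]]': depth seq [1 0 1 2 1 0]
  -> pairs=3 depth=2 groups=2 -> no
String 4 '[][][[]]': depth seq [1 0 1 0 1 2 1 0]
  -> pairs=4 depth=2 groups=3 -> no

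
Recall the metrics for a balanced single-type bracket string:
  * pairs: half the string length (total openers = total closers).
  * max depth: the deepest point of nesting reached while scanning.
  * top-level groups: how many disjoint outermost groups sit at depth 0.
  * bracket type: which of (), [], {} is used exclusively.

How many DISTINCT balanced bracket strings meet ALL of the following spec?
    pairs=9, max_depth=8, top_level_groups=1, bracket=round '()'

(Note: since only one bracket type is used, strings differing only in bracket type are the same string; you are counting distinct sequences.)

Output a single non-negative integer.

Spec: pairs=9 depth=8 groups=1
Count(depth <= 8) = 1429
Count(depth <= 7) = 1416
Count(depth == 8) = 1429 - 1416 = 13

Answer: 13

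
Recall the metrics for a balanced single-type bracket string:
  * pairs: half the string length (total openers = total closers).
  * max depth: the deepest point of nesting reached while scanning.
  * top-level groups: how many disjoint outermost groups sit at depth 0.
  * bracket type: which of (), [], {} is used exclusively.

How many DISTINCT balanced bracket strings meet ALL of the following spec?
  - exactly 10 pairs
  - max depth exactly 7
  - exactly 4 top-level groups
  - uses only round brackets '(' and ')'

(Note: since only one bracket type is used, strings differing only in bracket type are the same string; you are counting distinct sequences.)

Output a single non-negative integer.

Spec: pairs=10 depth=7 groups=4
Count(depth <= 7) = 2002
Count(depth <= 6) = 1998
Count(depth == 7) = 2002 - 1998 = 4

Answer: 4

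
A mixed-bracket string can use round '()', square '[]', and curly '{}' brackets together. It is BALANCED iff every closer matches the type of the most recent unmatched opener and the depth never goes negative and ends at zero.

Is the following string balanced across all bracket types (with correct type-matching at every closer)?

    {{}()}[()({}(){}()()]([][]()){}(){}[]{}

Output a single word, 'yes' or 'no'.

Answer: no

Derivation:
pos 0: push '{'; stack = {
pos 1: push '{'; stack = {{
pos 2: '}' matches '{'; pop; stack = {
pos 3: push '('; stack = {(
pos 4: ')' matches '('; pop; stack = {
pos 5: '}' matches '{'; pop; stack = (empty)
pos 6: push '['; stack = [
pos 7: push '('; stack = [(
pos 8: ')' matches '('; pop; stack = [
pos 9: push '('; stack = [(
pos 10: push '{'; stack = [({
pos 11: '}' matches '{'; pop; stack = [(
pos 12: push '('; stack = [((
pos 13: ')' matches '('; pop; stack = [(
pos 14: push '{'; stack = [({
pos 15: '}' matches '{'; pop; stack = [(
pos 16: push '('; stack = [((
pos 17: ')' matches '('; pop; stack = [(
pos 18: push '('; stack = [((
pos 19: ')' matches '('; pop; stack = [(
pos 20: saw closer ']' but top of stack is '(' (expected ')') → INVALID
Verdict: type mismatch at position 20: ']' closes '(' → no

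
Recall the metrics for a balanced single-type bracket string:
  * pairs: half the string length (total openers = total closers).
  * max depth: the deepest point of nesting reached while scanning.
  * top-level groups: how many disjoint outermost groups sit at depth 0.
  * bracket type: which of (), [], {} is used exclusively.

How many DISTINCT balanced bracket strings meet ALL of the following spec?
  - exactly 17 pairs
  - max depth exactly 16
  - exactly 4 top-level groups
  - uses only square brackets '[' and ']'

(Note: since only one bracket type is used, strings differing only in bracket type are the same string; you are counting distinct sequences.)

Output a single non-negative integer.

Answer: 0

Derivation:
Spec: pairs=17 depth=16 groups=4
Count(depth <= 16) = 15967980
Count(depth <= 15) = 15967980
Count(depth == 16) = 15967980 - 15967980 = 0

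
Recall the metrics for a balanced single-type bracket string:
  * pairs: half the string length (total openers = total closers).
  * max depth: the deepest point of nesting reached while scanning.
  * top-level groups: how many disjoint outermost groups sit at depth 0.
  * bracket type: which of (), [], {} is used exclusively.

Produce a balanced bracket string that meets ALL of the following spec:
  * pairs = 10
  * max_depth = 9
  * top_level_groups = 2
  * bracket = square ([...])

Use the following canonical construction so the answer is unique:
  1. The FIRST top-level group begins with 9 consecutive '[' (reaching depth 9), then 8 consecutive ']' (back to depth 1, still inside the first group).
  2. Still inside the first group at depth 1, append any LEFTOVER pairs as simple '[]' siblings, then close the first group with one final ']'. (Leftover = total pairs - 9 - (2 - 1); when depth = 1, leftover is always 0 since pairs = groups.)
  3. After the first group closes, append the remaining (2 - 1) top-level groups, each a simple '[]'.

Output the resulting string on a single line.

Spec: pairs=10 depth=9 groups=2
Leftover pairs = 10 - 9 - (2-1) = 0
First group: deep chain of depth 9 + 0 sibling pairs
Remaining 1 groups: simple '[]' each

Answer: [[[[[[[[[]]]]]]]]][]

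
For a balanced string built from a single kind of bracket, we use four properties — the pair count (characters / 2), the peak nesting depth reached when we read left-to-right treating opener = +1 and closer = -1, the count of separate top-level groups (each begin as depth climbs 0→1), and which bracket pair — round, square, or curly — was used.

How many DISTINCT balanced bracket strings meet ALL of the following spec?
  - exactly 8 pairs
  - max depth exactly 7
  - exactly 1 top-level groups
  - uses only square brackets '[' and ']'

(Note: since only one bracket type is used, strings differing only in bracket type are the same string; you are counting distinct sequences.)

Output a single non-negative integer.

Spec: pairs=8 depth=7 groups=1
Count(depth <= 7) = 428
Count(depth <= 6) = 417
Count(depth == 7) = 428 - 417 = 11

Answer: 11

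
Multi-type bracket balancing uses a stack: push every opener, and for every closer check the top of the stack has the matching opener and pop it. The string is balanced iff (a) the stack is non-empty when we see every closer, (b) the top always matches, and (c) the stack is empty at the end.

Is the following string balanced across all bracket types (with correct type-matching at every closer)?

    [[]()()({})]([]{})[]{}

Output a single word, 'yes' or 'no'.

pos 0: push '['; stack = [
pos 1: push '['; stack = [[
pos 2: ']' matches '['; pop; stack = [
pos 3: push '('; stack = [(
pos 4: ')' matches '('; pop; stack = [
pos 5: push '('; stack = [(
pos 6: ')' matches '('; pop; stack = [
pos 7: push '('; stack = [(
pos 8: push '{'; stack = [({
pos 9: '}' matches '{'; pop; stack = [(
pos 10: ')' matches '('; pop; stack = [
pos 11: ']' matches '['; pop; stack = (empty)
pos 12: push '('; stack = (
pos 13: push '['; stack = ([
pos 14: ']' matches '['; pop; stack = (
pos 15: push '{'; stack = ({
pos 16: '}' matches '{'; pop; stack = (
pos 17: ')' matches '('; pop; stack = (empty)
pos 18: push '['; stack = [
pos 19: ']' matches '['; pop; stack = (empty)
pos 20: push '{'; stack = {
pos 21: '}' matches '{'; pop; stack = (empty)
end: stack empty → VALID
Verdict: properly nested → yes

Answer: yes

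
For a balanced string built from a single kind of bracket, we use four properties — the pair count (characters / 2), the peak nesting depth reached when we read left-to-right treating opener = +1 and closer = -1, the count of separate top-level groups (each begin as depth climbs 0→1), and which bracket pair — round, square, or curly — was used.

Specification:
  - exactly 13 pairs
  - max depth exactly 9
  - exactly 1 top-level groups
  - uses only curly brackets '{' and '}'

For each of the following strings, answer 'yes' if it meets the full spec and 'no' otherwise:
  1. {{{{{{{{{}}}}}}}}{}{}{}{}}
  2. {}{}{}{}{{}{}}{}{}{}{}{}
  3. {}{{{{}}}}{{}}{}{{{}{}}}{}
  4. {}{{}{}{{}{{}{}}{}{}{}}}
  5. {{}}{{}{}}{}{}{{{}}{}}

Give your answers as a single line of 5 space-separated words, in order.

String 1 '{{{{{{{{{}}}}}}}}{}{}{}{}}': depth seq [1 2 3 4 5 6 7 8 9 8 7 6 5 4 3 2 1 2 1 2 1 2 1 2 1 0]
  -> pairs=13 depth=9 groups=1 -> yes
String 2 '{}{}{}{}{{}{}}{}{}{}{}{}': depth seq [1 0 1 0 1 0 1 0 1 2 1 2 1 0 1 0 1 0 1 0 1 0 1 0]
  -> pairs=12 depth=2 groups=10 -> no
String 3 '{}{{{{}}}}{{}}{}{{{}{}}}{}': depth seq [1 0 1 2 3 4 3 2 1 0 1 2 1 0 1 0 1 2 3 2 3 2 1 0 1 0]
  -> pairs=13 depth=4 groups=6 -> no
String 4 '{}{{}{}{{}{{}{}}{}{}{}}}': depth seq [1 0 1 2 1 2 1 2 3 2 3 4 3 4 3 2 3 2 3 2 3 2 1 0]
  -> pairs=12 depth=4 groups=2 -> no
String 5 '{{}}{{}{}}{}{}{{{}}{}}': depth seq [1 2 1 0 1 2 1 2 1 0 1 0 1 0 1 2 3 2 1 2 1 0]
  -> pairs=11 depth=3 groups=5 -> no

Answer: yes no no no no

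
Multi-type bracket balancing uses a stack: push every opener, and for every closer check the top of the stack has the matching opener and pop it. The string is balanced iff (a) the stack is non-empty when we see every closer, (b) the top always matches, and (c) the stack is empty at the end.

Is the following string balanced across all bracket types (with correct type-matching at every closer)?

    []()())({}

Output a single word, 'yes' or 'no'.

Answer: no

Derivation:
pos 0: push '['; stack = [
pos 1: ']' matches '['; pop; stack = (empty)
pos 2: push '('; stack = (
pos 3: ')' matches '('; pop; stack = (empty)
pos 4: push '('; stack = (
pos 5: ')' matches '('; pop; stack = (empty)
pos 6: saw closer ')' but stack is empty → INVALID
Verdict: unmatched closer ')' at position 6 → no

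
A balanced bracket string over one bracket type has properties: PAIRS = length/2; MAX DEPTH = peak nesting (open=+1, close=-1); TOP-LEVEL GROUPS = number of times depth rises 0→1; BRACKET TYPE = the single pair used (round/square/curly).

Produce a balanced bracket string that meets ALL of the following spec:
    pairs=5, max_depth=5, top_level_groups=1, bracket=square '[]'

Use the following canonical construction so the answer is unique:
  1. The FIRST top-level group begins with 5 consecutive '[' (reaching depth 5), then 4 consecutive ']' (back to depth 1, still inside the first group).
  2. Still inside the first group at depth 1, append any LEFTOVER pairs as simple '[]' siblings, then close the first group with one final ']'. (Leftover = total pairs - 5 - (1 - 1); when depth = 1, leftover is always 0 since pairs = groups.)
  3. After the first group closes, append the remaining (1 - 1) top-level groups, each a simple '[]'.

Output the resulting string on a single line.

Answer: [[[[[]]]]]

Derivation:
Spec: pairs=5 depth=5 groups=1
Leftover pairs = 5 - 5 - (1-1) = 0
First group: deep chain of depth 5 + 0 sibling pairs
Remaining 0 groups: simple '[]' each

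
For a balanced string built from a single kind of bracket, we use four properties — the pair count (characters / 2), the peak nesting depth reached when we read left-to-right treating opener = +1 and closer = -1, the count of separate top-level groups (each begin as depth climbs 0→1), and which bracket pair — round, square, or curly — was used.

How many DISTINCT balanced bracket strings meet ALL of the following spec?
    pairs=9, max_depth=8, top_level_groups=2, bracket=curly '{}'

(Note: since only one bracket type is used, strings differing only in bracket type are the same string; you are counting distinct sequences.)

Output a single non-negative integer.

Answer: 2

Derivation:
Spec: pairs=9 depth=8 groups=2
Count(depth <= 8) = 1430
Count(depth <= 7) = 1428
Count(depth == 8) = 1430 - 1428 = 2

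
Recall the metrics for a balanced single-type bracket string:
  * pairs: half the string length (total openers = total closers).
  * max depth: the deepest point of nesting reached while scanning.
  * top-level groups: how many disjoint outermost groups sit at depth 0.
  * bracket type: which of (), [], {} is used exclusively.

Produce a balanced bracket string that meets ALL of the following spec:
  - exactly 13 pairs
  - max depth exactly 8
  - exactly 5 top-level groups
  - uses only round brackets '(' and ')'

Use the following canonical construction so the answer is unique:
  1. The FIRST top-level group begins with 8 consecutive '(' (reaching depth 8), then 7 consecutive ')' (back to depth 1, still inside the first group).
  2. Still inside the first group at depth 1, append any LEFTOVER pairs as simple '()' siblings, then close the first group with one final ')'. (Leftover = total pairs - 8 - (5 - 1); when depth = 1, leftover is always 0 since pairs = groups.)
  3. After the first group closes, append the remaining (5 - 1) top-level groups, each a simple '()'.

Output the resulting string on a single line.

Answer: (((((((()))))))())()()()()

Derivation:
Spec: pairs=13 depth=8 groups=5
Leftover pairs = 13 - 8 - (5-1) = 1
First group: deep chain of depth 8 + 1 sibling pairs
Remaining 4 groups: simple '()' each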